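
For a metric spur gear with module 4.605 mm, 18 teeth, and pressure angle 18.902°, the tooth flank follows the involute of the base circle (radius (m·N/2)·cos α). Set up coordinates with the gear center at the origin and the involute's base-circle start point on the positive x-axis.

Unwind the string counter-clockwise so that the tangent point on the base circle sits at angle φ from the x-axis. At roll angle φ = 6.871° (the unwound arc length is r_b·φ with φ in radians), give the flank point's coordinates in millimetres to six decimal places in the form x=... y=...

pitch radius r_p = m·N/2 = 4.605·18/2 = 41.445000
base radius r_b = r_p·cos α = 41.445000·cos 18.902° = 39.210039
roll angle φ = 6.871° = 0.11992157 rad
x = r_b·(cos φ + φ·sin φ) = 39.210039·(0.99281802 + 0.11992157·0.11963434) = 39.490970
y = r_b·(sin φ − φ·cos φ) = 39.210039·(0.11963434 − 0.11992157·0.99281802) = 0.022508

x=39.490970 y=0.022508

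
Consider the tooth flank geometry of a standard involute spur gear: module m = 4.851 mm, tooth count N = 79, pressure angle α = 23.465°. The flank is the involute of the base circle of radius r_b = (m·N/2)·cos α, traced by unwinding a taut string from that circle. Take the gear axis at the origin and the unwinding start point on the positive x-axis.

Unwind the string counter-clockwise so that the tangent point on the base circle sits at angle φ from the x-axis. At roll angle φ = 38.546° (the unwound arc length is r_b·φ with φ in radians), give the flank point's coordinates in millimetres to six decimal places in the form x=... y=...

pitch radius r_p = m·N/2 = 4.851·79/2 = 191.614500
base radius r_b = r_p·cos α = 191.614500·cos 23.465° = 175.768649
roll angle φ = 38.546° = 0.67275461 rad
x = r_b·(cos φ + φ·sin φ) = 175.768649·(0.78210812 + 0.67275461·0.62314275) = 211.156200
y = r_b·(sin φ − φ·cos φ) = 175.768649·(0.62314275 − 0.67275461·0.78210812) = 17.045325

x=211.156200 y=17.045325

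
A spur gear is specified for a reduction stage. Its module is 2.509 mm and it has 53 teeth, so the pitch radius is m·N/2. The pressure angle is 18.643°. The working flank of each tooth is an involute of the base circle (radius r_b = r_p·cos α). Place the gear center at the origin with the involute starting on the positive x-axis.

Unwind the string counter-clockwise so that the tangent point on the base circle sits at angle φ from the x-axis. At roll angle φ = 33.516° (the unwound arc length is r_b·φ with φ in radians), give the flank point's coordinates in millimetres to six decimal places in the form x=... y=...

pitch radius r_p = m·N/2 = 2.509·53/2 = 66.488500
base radius r_b = r_p·cos α = 66.488500·cos 18.643° = 62.999766
roll angle φ = 33.516° = 0.58496455 rad
x = r_b·(cos φ + φ·sin φ) = 62.999766·(0.83373166 + 0.58496455·0.55216983) = 72.873810
y = r_b·(sin φ − φ·cos φ) = 62.999766·(0.55216983 − 0.58496455·0.83373166) = 4.061366

x=72.873810 y=4.061366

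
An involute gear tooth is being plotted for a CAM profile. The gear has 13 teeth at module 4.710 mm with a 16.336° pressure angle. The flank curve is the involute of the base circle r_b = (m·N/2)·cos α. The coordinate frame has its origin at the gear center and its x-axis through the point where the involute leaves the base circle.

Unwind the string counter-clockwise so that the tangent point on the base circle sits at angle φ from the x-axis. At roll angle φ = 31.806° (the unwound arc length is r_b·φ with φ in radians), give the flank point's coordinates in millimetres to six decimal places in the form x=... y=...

pitch radius r_p = m·N/2 = 4.710·13/2 = 30.615000
base radius r_b = r_p·cos α = 30.615000·cos 16.336° = 29.379034
roll angle φ = 31.806° = 0.55511942 rad
x = r_b·(cos φ + φ·sin φ) = 29.379034·(0.84983751 + 0.55511942·0.52704479) = 33.562912
y = r_b·(sin φ − φ·cos φ) = 29.379034·(0.52704479 − 0.55511942·0.84983751) = 1.624176

x=33.562912 y=1.624176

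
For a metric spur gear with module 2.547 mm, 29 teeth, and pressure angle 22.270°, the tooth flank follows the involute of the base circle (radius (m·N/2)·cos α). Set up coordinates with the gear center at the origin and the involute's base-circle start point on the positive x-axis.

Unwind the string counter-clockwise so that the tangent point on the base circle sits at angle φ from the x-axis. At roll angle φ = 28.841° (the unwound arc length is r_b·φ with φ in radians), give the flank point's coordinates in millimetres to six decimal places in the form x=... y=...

x=38.236153 y=1.416536

pitch radius r_p = m·N/2 = 2.547·29/2 = 36.931500
base radius r_b = r_p·cos α = 36.931500·cos 22.270° = 34.176716
roll angle φ = 28.841° = 0.50337041 rad
x = r_b·(cos φ + φ·sin φ) = 34.176716·(0.87596172 + 0.50337041·0.48238062) = 38.236153
y = r_b·(sin φ − φ·cos φ) = 34.176716·(0.48238062 − 0.50337041·0.87596172) = 1.416536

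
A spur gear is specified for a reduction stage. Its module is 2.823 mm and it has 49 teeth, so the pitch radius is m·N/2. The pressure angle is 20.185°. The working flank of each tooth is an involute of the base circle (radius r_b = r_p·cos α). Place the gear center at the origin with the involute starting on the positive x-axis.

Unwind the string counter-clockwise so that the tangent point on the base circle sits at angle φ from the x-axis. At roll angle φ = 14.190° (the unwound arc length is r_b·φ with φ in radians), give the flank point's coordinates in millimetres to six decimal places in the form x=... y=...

pitch radius r_p = m·N/2 = 2.823·49/2 = 69.163500
base radius r_b = r_p·cos α = 69.163500·cos 20.185° = 64.915712
roll angle φ = 14.190° = 0.24766222 rad
x = r_b·(cos φ + φ·sin φ) = 64.915712·(0.96948815 + 0.24766222·0.24513818) = 66.876142
y = r_b·(sin φ − φ·cos φ) = 64.915712·(0.24513818 − 0.24766222·0.96948815) = 0.326694

x=66.876142 y=0.326694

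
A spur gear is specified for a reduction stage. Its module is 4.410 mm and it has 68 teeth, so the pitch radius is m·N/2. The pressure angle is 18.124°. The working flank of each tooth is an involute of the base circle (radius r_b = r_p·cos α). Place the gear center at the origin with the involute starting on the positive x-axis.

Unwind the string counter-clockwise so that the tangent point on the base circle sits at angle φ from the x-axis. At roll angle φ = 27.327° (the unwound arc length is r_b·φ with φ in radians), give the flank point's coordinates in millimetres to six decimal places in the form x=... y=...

x=157.798525 y=5.037238

pitch radius r_p = m·N/2 = 4.410·68/2 = 149.940000
base radius r_b = r_p·cos α = 149.940000·cos 18.124° = 142.500804
roll angle φ = 27.327° = 0.47694612 rad
x = r_b·(cos φ + φ·sin φ) = 142.500804·(0.88840100 + 0.47694612·0.45906825) = 157.798525
y = r_b·(sin φ − φ·cos φ) = 142.500804·(0.45906825 − 0.47694612·0.88840100) = 5.037238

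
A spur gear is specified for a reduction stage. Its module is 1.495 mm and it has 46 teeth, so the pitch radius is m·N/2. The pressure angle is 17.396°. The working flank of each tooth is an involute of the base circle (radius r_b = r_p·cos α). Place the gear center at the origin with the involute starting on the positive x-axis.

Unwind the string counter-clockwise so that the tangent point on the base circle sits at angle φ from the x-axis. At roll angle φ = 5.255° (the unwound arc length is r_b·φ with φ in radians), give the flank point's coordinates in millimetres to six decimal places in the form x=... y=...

pitch radius r_p = m·N/2 = 1.495·46/2 = 34.385000
base radius r_b = r_p·cos α = 34.385000·cos 17.396° = 32.812271
roll angle φ = 5.255° = 0.09171705 rad
x = r_b·(cos φ + φ·sin φ) = 32.812271·(0.99579694 + 0.09171705·0.09158852) = 32.949990
y = r_b·(sin φ − φ·cos φ) = 32.812271·(0.09158852 − 0.09171705·0.99579694) = 0.008431

x=32.949990 y=0.008431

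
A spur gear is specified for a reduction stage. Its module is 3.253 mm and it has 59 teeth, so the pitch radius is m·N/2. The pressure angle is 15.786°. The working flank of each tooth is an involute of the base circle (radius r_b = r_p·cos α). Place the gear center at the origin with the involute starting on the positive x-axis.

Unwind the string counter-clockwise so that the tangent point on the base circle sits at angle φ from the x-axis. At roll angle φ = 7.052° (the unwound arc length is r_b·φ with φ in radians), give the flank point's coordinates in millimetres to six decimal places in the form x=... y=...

pitch radius r_p = m·N/2 = 3.253·59/2 = 95.963500
base radius r_b = r_p·cos α = 95.963500·cos 15.786° = 92.344188
roll angle φ = 7.052° = 0.12308062 rad
x = r_b·(cos φ + φ·sin φ) = 92.344188·(0.99243514 + 0.12308062·0.12277010) = 93.040995
y = r_b·(sin φ − φ·cos φ) = 92.344188·(0.12277010 − 0.12308062·0.99243514) = 0.057306

x=93.040995 y=0.057306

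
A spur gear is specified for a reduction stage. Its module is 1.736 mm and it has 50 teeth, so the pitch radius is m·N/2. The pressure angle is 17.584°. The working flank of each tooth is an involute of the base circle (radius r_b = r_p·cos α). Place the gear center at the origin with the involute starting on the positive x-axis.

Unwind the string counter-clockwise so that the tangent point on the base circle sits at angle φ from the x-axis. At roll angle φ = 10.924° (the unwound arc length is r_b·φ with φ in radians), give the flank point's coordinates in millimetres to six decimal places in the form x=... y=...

x=42.117280 y=0.095232

pitch radius r_p = m·N/2 = 1.736·50/2 = 43.400000
base radius r_b = r_p·cos α = 43.400000·cos 17.584° = 41.372138
roll angle φ = 10.924° = 0.19065977 rad
x = r_b·(cos φ + φ·sin φ) = 41.372138·(0.98187942 + 0.19065977·0.18950675) = 42.117280
y = r_b·(sin φ − φ·cos φ) = 41.372138·(0.18950675 − 0.19065977·0.98187942) = 0.095232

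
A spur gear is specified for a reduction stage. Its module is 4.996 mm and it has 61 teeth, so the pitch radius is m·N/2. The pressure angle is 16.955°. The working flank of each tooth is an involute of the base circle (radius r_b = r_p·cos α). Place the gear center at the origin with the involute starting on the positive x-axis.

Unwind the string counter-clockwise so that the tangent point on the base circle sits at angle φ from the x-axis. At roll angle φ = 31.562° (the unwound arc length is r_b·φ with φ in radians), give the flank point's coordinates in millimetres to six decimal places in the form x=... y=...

x=166.219642 y=7.877545

pitch radius r_p = m·N/2 = 4.996·61/2 = 152.378000
base radius r_b = r_p·cos α = 152.378000·cos 16.955° = 145.754751
roll angle φ = 31.562° = 0.55086082 rad
x = r_b·(cos φ + φ·sin φ) = 145.754751·(0.85207427 + 0.55086082·0.52342090) = 166.219642
y = r_b·(sin φ − φ·cos φ) = 145.754751·(0.52342090 − 0.55086082·0.85207427) = 7.877545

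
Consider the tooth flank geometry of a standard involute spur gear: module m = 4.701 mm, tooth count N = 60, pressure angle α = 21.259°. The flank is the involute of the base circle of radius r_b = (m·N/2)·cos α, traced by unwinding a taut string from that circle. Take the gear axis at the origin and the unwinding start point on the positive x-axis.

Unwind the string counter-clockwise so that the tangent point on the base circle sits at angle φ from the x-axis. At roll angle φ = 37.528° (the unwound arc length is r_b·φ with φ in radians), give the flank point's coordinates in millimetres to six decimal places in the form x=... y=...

x=156.673514 y=11.790559

pitch radius r_p = m·N/2 = 4.701·60/2 = 141.030000
base radius r_b = r_p·cos α = 141.030000·cos 21.259° = 131.433039
roll angle φ = 37.528° = 0.65498716 rad
x = r_b·(cos φ + φ·sin φ) = 131.433039·(0.79305575 + 0.65498716·0.60914906) = 156.673514
y = r_b·(sin φ − φ·cos φ) = 131.433039·(0.60914906 − 0.65498716·0.79305575) = 11.790559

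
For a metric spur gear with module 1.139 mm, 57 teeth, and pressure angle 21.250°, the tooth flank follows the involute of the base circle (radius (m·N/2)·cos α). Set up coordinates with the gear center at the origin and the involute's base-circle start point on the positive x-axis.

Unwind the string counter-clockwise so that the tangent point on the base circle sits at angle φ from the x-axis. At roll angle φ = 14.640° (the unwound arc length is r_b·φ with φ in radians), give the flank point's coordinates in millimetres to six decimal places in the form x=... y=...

x=31.225943 y=0.167141

pitch radius r_p = m·N/2 = 1.139·57/2 = 32.461500
base radius r_b = r_p·cos α = 32.461500·cos 21.250° = 30.254373
roll angle φ = 14.640° = 0.25551620 rad
x = r_b·(cos φ + φ·sin φ) = 30.254373·(0.96753296 + 0.25551620·0.25274489) = 31.225943
y = r_b·(sin φ − φ·cos φ) = 30.254373·(0.25274489 − 0.25551620·0.96753296) = 0.167141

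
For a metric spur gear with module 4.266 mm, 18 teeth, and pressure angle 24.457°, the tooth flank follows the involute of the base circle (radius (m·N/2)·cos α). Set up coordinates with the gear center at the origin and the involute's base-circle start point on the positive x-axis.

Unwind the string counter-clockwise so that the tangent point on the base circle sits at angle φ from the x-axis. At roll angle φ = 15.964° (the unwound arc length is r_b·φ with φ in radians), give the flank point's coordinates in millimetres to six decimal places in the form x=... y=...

pitch radius r_p = m·N/2 = 4.266·18/2 = 38.394000
base radius r_b = r_p·cos α = 38.394000·cos 24.457° = 34.948992
roll angle φ = 15.964° = 0.27862436 rad
x = r_b·(cos φ + φ·sin φ) = 34.948992·(0.96143469 + 0.27862436·0.27503332) = 36.279349
y = r_b·(sin φ − φ·cos φ) = 34.948992·(0.27503332 − 0.27862436·0.96143469) = 0.250032

x=36.279349 y=0.250032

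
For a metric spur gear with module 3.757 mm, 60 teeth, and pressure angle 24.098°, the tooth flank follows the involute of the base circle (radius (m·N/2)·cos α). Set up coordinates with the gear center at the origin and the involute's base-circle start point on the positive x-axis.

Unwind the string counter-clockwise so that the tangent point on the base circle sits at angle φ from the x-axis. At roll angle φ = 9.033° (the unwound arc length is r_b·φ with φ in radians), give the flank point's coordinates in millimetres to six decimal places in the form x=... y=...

pitch radius r_p = m·N/2 = 3.757·60/2 = 112.710000
base radius r_b = r_p·cos α = 112.710000·cos 24.098° = 102.887147
roll angle φ = 9.033° = 0.15765559 rad
x = r_b·(cos φ + φ·sin φ) = 102.887147·(0.98759808 + 0.15765559·0.15700331) = 104.157857
y = r_b·(sin φ − φ·cos φ) = 102.887147·(0.15700331 − 0.15765559·0.98759808) = 0.134057

x=104.157857 y=0.134057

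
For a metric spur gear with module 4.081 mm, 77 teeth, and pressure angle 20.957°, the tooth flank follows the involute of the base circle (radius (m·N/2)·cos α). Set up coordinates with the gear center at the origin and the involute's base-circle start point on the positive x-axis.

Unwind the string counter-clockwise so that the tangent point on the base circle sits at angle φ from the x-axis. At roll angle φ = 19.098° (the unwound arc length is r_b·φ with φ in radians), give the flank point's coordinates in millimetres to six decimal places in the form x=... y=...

x=154.650848 y=1.791207

pitch radius r_p = m·N/2 = 4.081·77/2 = 157.118500
base radius r_b = r_p·cos α = 157.118500·cos 20.957° = 146.724972
roll angle φ = 19.098° = 0.33332298 rad
x = r_b·(cos φ + φ·sin φ) = 146.724972·(0.94496033 + 0.33332298·0.32718491) = 154.650848
y = r_b·(sin φ − φ·cos φ) = 146.724972·(0.32718491 − 0.33332298·0.94496033) = 1.791207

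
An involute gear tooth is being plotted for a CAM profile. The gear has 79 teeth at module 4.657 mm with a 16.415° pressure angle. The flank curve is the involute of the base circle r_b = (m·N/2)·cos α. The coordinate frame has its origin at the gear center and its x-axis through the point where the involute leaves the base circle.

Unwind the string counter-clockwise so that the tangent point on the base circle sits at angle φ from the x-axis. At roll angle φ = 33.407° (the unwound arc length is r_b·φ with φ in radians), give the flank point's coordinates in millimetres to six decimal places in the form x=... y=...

pitch radius r_p = m·N/2 = 4.657·79/2 = 183.951500
base radius r_b = r_p·cos α = 183.951500·cos 16.415° = 176.453641
roll angle φ = 33.407° = 0.58306214 rad
x = r_b·(cos φ + φ·sin φ) = 176.453641·(0.83478060 + 0.58306214·0.55058273) = 203.945922
y = r_b·(sin φ − φ·cos φ) = 176.453641·(0.55058273 − 0.58306214·0.83478060) = 11.267229

x=203.945922 y=11.267229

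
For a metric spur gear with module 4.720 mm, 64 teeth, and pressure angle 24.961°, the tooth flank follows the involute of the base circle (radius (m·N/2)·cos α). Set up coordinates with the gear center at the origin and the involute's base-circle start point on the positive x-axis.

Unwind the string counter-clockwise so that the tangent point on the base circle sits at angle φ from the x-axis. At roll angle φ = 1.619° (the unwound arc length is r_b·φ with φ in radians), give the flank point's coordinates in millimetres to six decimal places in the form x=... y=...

x=136.986802 y=0.001030

pitch radius r_p = m·N/2 = 4.720·64/2 = 151.040000
base radius r_b = r_p·cos α = 151.040000·cos 24.961° = 136.932146
roll angle φ = 1.619° = 0.02825688 rad
x = r_b·(cos φ + φ·sin φ) = 136.932146·(0.99960080 + 0.02825688·0.02825312) = 136.986802
y = r_b·(sin φ − φ·cos φ) = 136.932146·(0.02825312 − 0.02825688·0.99960080) = 0.001030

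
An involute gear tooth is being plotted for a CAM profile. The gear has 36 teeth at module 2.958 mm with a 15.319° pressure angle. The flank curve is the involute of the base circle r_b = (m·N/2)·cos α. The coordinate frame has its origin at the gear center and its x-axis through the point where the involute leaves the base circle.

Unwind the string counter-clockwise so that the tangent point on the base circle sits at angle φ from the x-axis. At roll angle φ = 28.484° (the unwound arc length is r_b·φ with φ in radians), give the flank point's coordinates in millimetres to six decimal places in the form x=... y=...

pitch radius r_p = m·N/2 = 2.958·36/2 = 53.244000
base radius r_b = r_p·cos α = 53.244000·cos 15.319° = 51.352233
roll angle φ = 28.484° = 0.49713958 rad
x = r_b·(cos φ + φ·sin φ) = 51.352233·(0.87895033 + 0.49713958·0.47691333) = 57.311291
y = r_b·(sin φ − φ·cos φ) = 51.352233·(0.47691333 − 0.49713958·0.87895033) = 2.051641

x=57.311291 y=2.051641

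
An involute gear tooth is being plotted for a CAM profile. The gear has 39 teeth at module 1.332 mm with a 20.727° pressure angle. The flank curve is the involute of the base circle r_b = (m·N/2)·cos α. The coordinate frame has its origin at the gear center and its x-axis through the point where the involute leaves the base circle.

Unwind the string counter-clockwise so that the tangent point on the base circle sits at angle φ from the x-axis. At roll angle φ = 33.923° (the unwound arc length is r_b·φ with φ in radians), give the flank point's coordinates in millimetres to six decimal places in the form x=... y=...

pitch radius r_p = m·N/2 = 1.332·39/2 = 25.974000
base radius r_b = r_p·cos α = 25.974000·cos 20.727° = 24.292894
roll angle φ = 33.923° = 0.59206804 rad
x = r_b·(cos φ + φ·sin φ) = 24.292894·(0.82978832 + 0.59206804·0.55807825) = 28.184825
y = r_b·(sin φ − φ·cos φ) = 24.292894·(0.55807825 − 0.59206804·0.82978832) = 1.622452

x=28.184825 y=1.622452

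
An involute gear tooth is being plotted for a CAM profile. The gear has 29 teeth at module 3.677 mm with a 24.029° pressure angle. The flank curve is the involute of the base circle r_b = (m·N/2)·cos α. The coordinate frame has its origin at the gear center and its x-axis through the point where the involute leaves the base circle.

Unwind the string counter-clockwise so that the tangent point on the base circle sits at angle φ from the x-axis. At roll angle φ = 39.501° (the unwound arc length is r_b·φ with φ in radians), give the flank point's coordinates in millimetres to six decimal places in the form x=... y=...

pitch radius r_p = m·N/2 = 3.677·29/2 = 53.316500
base radius r_b = r_p·cos α = 53.316500·cos 24.029° = 48.696064
roll angle φ = 39.501° = 0.68942251 rad
x = r_b·(cos φ + φ·sin φ) = 48.696064·(0.77161348 + 0.68942251·0.63609169) = 58.929513
y = r_b·(sin φ − φ·cos φ) = 48.696064·(0.63609169 − 0.68942251·0.77161348) = 5.070428

x=58.929513 y=5.070428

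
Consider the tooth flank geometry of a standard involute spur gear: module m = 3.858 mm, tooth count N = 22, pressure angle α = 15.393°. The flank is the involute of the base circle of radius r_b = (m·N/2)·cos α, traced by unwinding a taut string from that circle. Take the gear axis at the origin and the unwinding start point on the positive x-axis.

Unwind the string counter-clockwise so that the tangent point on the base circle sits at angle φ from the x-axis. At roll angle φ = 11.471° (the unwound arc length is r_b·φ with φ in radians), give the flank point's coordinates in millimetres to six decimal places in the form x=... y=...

x=41.727464 y=0.109009

pitch radius r_p = m·N/2 = 3.858·22/2 = 42.438000
base radius r_b = r_p·cos α = 42.438000·cos 15.393° = 40.915657
roll angle φ = 11.471° = 0.20020672 rad
x = r_b·(cos φ + φ·sin φ) = 40.915657·(0.98002549 + 0.20020672·0.19887192) = 41.727464
y = r_b·(sin φ − φ·cos φ) = 40.915657·(0.19887192 − 0.20020672·0.98002549) = 0.109009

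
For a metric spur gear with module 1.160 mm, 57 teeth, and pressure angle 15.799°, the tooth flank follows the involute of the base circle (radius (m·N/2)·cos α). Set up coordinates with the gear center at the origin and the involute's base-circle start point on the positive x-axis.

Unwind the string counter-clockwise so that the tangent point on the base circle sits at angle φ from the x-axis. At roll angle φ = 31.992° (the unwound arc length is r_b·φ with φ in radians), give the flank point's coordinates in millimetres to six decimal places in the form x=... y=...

x=36.390122 y=1.789009

pitch radius r_p = m·N/2 = 1.160·57/2 = 33.060000
base radius r_b = r_p·cos α = 33.060000·cos 15.799° = 31.811084
roll angle φ = 31.992° = 0.55836573 rad
x = r_b·(cos φ + φ·sin φ) = 31.811084·(0.84812208 + 0.55836573·0.52980085) = 36.390122
y = r_b·(sin φ − φ·cos φ) = 31.811084·(0.52980085 − 0.55836573·0.84812208) = 1.789009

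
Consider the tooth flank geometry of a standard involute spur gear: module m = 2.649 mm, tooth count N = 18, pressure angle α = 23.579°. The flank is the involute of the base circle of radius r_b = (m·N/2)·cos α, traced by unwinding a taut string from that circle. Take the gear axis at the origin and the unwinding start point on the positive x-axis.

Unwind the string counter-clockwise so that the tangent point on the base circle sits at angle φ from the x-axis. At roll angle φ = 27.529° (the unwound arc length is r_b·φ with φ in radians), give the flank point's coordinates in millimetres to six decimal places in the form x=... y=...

pitch radius r_p = m·N/2 = 2.649·18/2 = 23.841000
base radius r_b = r_p·cos α = 23.841000·cos 23.579° = 21.850501
roll angle φ = 27.529° = 0.48047169 rad
x = r_b·(cos φ + φ·sin φ) = 21.850501·(0.88677701 + 0.48047169·0.46219751) = 24.228924
y = r_b·(sin φ − φ·cos φ) = 21.850501·(0.46219751 − 0.48047169·0.88677701) = 0.789377

x=24.228924 y=0.789377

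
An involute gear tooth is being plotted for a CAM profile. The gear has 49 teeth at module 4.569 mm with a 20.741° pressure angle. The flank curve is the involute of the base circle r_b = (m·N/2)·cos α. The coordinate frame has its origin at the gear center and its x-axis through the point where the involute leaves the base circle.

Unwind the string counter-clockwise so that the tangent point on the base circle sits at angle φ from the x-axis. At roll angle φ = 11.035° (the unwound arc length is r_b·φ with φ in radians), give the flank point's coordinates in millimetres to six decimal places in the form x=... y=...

pitch radius r_p = m·N/2 = 4.569·49/2 = 111.940500
base radius r_b = r_p·cos α = 111.940500·cos 20.741° = 104.685731
roll angle φ = 11.035° = 0.19259708 rad
x = r_b·(cos φ + φ·sin φ) = 104.685731·(0.98151044 + 0.19259708·0.19140860) = 106.609351
y = r_b·(sin φ − φ·cos φ) = 104.685731·(0.19140860 − 0.19259708·0.98151044) = 0.248373

x=106.609351 y=0.248373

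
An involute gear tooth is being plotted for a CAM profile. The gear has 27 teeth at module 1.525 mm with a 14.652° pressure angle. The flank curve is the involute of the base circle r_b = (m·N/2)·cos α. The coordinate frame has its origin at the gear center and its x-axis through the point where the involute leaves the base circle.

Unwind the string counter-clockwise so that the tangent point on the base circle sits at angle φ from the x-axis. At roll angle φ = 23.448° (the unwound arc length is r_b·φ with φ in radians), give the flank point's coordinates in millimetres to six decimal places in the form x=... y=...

pitch radius r_p = m·N/2 = 1.525·27/2 = 20.587500
base radius r_b = r_p·cos α = 20.587500·cos 14.652° = 19.917995
roll angle φ = 23.448° = 0.40924480 rad
x = r_b·(cos φ + φ·sin φ) = 19.917995·(0.91742159 + 0.40924480·0.39791661) = 21.516750
y = r_b·(sin φ − φ·cos φ) = 19.917995·(0.39791661 − 0.40924480·0.91742159) = 0.447489

x=21.516750 y=0.447489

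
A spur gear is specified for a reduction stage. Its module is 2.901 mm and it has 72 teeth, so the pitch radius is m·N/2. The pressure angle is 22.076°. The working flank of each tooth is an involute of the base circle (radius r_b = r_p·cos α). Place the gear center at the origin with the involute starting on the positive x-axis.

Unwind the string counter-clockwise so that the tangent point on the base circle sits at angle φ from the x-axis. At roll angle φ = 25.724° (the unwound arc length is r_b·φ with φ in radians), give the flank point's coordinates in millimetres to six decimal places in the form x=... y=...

x=106.047376 y=2.861078

pitch radius r_p = m·N/2 = 2.901·72/2 = 104.436000
base radius r_b = r_p·cos α = 104.436000·cos 22.076° = 96.779394
roll angle φ = 25.724° = 0.44896850 rad
x = r_b·(cos φ + φ·sin φ) = 96.779394·(0.90089529 + 0.44896850·0.43403649) = 106.047376
y = r_b·(sin φ − φ·cos φ) = 96.779394·(0.43403649 − 0.44896850·0.90089529) = 2.861078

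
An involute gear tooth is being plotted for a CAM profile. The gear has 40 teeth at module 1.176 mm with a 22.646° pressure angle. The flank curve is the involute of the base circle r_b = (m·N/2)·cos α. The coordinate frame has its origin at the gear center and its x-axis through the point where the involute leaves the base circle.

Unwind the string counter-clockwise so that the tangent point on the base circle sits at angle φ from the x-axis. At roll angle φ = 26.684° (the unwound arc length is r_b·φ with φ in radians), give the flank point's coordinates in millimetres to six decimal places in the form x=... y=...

x=23.934591 y=0.715166

pitch radius r_p = m·N/2 = 1.176·40/2 = 23.520000
base radius r_b = r_p·cos α = 23.520000·cos 22.646° = 21.706641
roll angle φ = 26.684° = 0.46572366 rad
x = r_b·(cos φ + φ·sin φ) = 21.706641·(0.89349683 + 0.46572366·0.44906950) = 23.934591
y = r_b·(sin φ − φ·cos φ) = 21.706641·(0.44906950 − 0.46572366·0.89349683) = 0.715166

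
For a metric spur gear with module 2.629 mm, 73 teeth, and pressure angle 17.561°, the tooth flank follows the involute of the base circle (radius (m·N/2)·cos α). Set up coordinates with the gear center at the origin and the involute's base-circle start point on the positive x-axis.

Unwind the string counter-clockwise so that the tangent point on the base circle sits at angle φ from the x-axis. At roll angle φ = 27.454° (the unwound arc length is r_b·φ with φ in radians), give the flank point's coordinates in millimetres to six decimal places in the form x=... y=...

pitch radius r_p = m·N/2 = 2.629·73/2 = 95.958500
base radius r_b = r_p·cos α = 95.958500·cos 17.561° = 91.486475
roll angle φ = 27.454° = 0.47916269 rad
x = r_b·(cos φ + φ·sin φ) = 91.486475·(0.88738126 + 0.47916269·0.46103633) = 101.393790
y = r_b·(sin φ − φ·cos φ) = 91.486475·(0.46103633 − 0.47916269·0.88738126) = 3.278540

x=101.393790 y=3.278540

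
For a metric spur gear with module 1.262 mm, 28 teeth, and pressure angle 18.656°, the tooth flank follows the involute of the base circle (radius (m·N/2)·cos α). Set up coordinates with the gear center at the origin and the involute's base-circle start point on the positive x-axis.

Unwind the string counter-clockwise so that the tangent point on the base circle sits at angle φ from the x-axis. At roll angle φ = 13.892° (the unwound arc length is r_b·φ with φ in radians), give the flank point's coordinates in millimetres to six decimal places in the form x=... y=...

x=17.224489 y=0.079067

pitch radius r_p = m·N/2 = 1.262·28/2 = 17.668000
base radius r_b = r_p·cos α = 17.668000·cos 18.656° = 16.739656
roll angle φ = 13.892° = 0.24246114 rad
x = r_b·(cos φ + φ·sin φ) = 16.739656·(0.97075001 + 0.24246114·0.24009250) = 17.224489
y = r_b·(sin φ − φ·cos φ) = 16.739656·(0.24009250 − 0.24246114·0.97075001) = 0.079067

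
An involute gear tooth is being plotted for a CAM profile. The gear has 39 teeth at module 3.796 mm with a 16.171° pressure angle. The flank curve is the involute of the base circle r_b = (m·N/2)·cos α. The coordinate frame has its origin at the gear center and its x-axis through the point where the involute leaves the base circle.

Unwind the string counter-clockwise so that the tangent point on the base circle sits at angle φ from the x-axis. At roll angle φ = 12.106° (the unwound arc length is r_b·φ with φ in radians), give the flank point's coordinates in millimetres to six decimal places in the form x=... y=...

x=72.662554 y=0.222537

pitch radius r_p = m·N/2 = 3.796·39/2 = 74.022000
base radius r_b = r_p·cos α = 74.022000·cos 16.171° = 71.093303
roll angle φ = 12.106° = 0.21128956 rad
x = r_b·(cos φ + φ·sin φ) = 71.093303·(0.97776128 + 0.21128956·0.20972095) = 72.662554
y = r_b·(sin φ − φ·cos φ) = 71.093303·(0.20972095 − 0.21128956·0.97776128) = 0.222537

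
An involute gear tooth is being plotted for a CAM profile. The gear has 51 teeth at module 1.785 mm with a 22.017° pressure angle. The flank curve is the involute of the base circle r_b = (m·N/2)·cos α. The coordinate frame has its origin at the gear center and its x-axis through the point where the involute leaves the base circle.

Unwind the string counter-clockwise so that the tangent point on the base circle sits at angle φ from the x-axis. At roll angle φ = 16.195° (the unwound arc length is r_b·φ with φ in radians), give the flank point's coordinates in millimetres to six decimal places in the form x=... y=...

x=43.850204 y=0.315117

pitch radius r_p = m·N/2 = 1.785·51/2 = 45.517500
base radius r_b = r_p·cos α = 45.517500·cos 22.017° = 42.198030
roll angle φ = 16.195° = 0.28265607 rad
x = r_b·(cos φ + φ·sin φ) = 42.198030·(0.96031803 + 0.28265607·0.27890730) = 43.850204
y = r_b·(sin φ − φ·cos φ) = 42.198030·(0.27890730 − 0.28265607·0.96031803) = 0.315117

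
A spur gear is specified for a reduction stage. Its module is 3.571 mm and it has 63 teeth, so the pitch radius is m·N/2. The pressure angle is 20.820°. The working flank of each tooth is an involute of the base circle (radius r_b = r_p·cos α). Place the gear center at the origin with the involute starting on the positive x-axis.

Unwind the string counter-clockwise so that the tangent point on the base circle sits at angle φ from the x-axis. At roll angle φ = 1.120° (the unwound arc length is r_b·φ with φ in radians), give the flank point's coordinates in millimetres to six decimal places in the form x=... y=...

pitch radius r_p = m·N/2 = 3.571·63/2 = 112.486500
base radius r_b = r_p·cos α = 112.486500·cos 20.820° = 105.141319
roll angle φ = 1.120° = 0.01954769 rad
x = r_b·(cos φ + φ·sin φ) = 105.141319·(0.99980895 + 0.01954769·0.01954644) = 105.161405
y = r_b·(sin φ − φ·cos φ) = 105.141319·(0.01954644 − 0.01954769·0.99980895) = 0.000262

x=105.161405 y=0.000262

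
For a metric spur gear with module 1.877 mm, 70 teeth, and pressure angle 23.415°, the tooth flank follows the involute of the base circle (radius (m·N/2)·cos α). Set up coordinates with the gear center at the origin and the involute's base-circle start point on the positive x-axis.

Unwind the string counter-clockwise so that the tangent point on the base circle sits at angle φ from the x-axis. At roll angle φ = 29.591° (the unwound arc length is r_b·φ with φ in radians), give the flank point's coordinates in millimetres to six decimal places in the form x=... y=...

pitch radius r_p = m·N/2 = 1.877·70/2 = 65.695000
base radius r_b = r_p·cos α = 65.695000·cos 23.415° = 60.285058
roll angle φ = 29.591° = 0.51646038 rad
x = r_b·(cos φ + φ·sin φ) = 60.285058·(0.86957251 + 0.51646038·0.49380528) = 67.796779
y = r_b·(sin φ − φ·cos φ) = 60.285058·(0.49380528 − 0.51646038·0.86957251) = 2.695076

x=67.796779 y=2.695076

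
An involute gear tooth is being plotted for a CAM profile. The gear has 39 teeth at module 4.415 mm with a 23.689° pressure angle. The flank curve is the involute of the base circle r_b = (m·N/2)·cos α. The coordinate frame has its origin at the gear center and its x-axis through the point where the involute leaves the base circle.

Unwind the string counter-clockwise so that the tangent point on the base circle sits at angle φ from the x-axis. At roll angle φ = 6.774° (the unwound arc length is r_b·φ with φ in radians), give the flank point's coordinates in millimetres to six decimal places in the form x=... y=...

pitch radius r_p = m·N/2 = 4.415·39/2 = 86.092500
base radius r_b = r_p·cos α = 86.092500·cos 23.689° = 78.838324
roll angle φ = 6.774° = 0.11822860 rad
x = r_b·(cos φ + φ·sin φ) = 78.838324·(0.99301914 + 0.11822860·0.11795336) = 79.387401
y = r_b·(sin φ − φ·cos φ) = 78.838324·(0.11795336 − 0.11822860·0.99301914) = 0.043369

x=79.387401 y=0.043369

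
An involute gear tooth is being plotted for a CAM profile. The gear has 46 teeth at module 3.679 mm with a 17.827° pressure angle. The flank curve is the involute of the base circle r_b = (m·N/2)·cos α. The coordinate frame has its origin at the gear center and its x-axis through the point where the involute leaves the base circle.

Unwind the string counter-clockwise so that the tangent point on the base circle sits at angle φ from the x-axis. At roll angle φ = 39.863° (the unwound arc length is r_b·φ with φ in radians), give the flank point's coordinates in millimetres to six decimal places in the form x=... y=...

x=97.753812 y=8.612691

pitch radius r_p = m·N/2 = 3.679·46/2 = 84.617000
base radius r_b = r_p·cos α = 84.617000·cos 17.827° = 80.554134
roll angle φ = 39.863° = 0.69574060 rad
x = r_b·(cos φ + φ·sin φ) = 80.554134·(0.76757922 + 0.69574060·0.64095408) = 97.753812
y = r_b·(sin φ − φ·cos φ) = 80.554134·(0.64095408 − 0.69574060·0.76757922) = 8.612691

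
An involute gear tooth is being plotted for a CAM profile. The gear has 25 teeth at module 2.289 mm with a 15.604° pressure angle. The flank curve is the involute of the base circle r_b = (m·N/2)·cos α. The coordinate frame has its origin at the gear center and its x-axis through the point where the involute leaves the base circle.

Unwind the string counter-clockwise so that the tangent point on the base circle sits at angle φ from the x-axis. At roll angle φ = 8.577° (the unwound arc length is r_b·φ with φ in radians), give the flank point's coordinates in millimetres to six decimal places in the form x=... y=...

pitch radius r_p = m·N/2 = 2.289·25/2 = 28.612500
base radius r_b = r_p·cos α = 28.612500·cos 15.604° = 27.557952
roll angle φ = 8.577° = 0.14969689 rad
x = r_b·(cos φ + φ·sin φ) = 27.557952·(0.98881633 + 0.14969689·0.14913842) = 27.864999
y = r_b·(sin φ − φ·cos φ) = 27.557952·(0.14913842 − 0.14969689·0.98881633) = 0.030746

x=27.864999 y=0.030746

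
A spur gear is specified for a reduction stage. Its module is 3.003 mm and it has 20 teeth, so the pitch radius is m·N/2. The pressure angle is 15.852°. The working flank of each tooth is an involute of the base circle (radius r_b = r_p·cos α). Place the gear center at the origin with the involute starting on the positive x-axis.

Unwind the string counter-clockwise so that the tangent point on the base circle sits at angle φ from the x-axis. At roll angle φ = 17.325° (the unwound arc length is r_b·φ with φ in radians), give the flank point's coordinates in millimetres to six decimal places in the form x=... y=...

pitch radius r_p = m·N/2 = 3.003·20/2 = 30.030000
base radius r_b = r_p·cos α = 30.030000·cos 15.852° = 28.887974
roll angle φ = 17.325° = 0.30237829 rad
x = r_b·(cos φ + φ·sin φ) = 28.887974·(0.95463095 + 0.30237829·0.29779144) = 30.178591
y = r_b·(sin φ − φ·cos φ) = 28.887974·(0.29779144 − 0.30237829·0.95463095) = 0.263798

x=30.178591 y=0.263798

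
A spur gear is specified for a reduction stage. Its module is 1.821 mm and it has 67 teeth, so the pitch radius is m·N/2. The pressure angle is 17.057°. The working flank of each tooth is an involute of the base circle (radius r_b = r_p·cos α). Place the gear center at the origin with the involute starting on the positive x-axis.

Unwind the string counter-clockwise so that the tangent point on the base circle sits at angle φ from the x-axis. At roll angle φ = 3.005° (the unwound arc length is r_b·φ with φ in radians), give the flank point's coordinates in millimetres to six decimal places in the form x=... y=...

x=58.400320 y=0.002804

pitch radius r_p = m·N/2 = 1.821·67/2 = 61.003500
base radius r_b = r_p·cos α = 61.003500·cos 17.057° = 58.320165
roll angle φ = 3.005° = 0.05244714 rad
x = r_b·(cos φ + φ·sin φ) = 58.320165·(0.99862496 + 0.05244714·0.05242310) = 58.400320
y = r_b·(sin φ − φ·cos φ) = 58.320165·(0.05242310 − 0.05244714·0.99862496) = 0.002804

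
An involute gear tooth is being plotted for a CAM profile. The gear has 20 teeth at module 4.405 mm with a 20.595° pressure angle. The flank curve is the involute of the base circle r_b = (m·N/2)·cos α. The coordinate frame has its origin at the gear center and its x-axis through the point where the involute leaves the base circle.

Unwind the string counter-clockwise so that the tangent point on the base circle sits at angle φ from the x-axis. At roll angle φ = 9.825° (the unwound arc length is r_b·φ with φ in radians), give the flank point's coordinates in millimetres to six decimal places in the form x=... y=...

pitch radius r_p = m·N/2 = 4.405·20/2 = 44.050000
base radius r_b = r_p·cos α = 44.050000·cos 20.595° = 41.234775
roll angle φ = 9.825° = 0.17147860 rad
x = r_b·(cos φ + φ·sin φ) = 41.234775·(0.98533354 + 0.17147860·0.17063945) = 41.836578
y = r_b·(sin φ − φ·cos φ) = 41.234775·(0.17063945 − 0.17147860·0.98533354) = 0.069103

x=41.836578 y=0.069103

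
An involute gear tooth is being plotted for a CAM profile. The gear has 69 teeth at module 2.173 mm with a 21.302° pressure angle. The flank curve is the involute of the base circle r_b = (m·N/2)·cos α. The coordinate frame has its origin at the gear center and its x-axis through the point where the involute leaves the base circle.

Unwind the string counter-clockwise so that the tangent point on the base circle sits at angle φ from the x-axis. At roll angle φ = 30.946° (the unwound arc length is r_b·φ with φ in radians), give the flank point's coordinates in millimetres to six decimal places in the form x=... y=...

x=79.303268 y=3.562435

pitch radius r_p = m·N/2 = 2.173·69/2 = 74.968500
base radius r_b = r_p·cos α = 74.968500·cos 21.302° = 69.846543
roll angle φ = 30.946° = 0.54010959 rad
x = r_b·(cos φ + φ·sin φ) = 69.846543·(0.85765233 + 0.54010959·0.51422999) = 79.303268
y = r_b·(sin φ − φ·cos φ) = 69.846543·(0.51422999 − 0.54010959·0.85765233) = 3.562435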